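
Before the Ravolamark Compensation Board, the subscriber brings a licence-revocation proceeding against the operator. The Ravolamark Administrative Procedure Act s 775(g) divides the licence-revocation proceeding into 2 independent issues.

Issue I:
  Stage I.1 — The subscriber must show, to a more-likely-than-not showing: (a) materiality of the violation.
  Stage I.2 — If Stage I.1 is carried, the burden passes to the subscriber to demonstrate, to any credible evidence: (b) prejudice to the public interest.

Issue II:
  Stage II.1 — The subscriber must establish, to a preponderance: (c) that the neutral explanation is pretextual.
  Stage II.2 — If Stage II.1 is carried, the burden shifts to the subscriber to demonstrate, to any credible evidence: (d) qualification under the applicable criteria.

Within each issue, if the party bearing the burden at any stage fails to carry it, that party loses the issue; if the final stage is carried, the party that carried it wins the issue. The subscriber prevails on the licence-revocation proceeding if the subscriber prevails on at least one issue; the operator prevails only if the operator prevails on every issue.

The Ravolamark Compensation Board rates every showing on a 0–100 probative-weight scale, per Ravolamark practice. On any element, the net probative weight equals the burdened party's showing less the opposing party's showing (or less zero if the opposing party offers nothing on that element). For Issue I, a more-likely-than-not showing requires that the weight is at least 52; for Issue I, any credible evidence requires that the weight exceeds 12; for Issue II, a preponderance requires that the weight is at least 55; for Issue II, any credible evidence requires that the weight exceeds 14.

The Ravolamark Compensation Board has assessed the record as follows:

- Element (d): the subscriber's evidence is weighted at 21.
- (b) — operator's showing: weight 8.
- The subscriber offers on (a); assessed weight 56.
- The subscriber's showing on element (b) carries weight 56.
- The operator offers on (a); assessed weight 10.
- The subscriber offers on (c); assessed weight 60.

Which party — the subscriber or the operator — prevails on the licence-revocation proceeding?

subscriber

— Issue I —
At Stage I.1 the subscriber must meet a more-likely-than-not showing (weight is at least 52): on (a) the weight is 56 less the opposing 10 gives net 46, < 52, so (a) does not meet the standard.
  Not every element is met, so the subscriber fails to carry Stage I.1.
So the operator prevails on this issue.
— Issue II —
Stage II.1 — burden on subscriber; standard: a preponderance (weight is at least 55).
    (c): 60 ≥ 55 [met]
  Stage II.1 is satisfied; the subscriber continues to bear the burden.
Stage II.2 — burden on subscriber; standard: any credible evidence (weight exceeds 14).
    (d): 21 > 14 [met]
  Stage II.2 carried; the final stage is satisfied.
All stages carried — the subscriber prevails on this issue.
Per-issue: Issue I → operator; Issue II → subscriber. The subscriber must prevail on at least one issue; overall, the subscriber prevails.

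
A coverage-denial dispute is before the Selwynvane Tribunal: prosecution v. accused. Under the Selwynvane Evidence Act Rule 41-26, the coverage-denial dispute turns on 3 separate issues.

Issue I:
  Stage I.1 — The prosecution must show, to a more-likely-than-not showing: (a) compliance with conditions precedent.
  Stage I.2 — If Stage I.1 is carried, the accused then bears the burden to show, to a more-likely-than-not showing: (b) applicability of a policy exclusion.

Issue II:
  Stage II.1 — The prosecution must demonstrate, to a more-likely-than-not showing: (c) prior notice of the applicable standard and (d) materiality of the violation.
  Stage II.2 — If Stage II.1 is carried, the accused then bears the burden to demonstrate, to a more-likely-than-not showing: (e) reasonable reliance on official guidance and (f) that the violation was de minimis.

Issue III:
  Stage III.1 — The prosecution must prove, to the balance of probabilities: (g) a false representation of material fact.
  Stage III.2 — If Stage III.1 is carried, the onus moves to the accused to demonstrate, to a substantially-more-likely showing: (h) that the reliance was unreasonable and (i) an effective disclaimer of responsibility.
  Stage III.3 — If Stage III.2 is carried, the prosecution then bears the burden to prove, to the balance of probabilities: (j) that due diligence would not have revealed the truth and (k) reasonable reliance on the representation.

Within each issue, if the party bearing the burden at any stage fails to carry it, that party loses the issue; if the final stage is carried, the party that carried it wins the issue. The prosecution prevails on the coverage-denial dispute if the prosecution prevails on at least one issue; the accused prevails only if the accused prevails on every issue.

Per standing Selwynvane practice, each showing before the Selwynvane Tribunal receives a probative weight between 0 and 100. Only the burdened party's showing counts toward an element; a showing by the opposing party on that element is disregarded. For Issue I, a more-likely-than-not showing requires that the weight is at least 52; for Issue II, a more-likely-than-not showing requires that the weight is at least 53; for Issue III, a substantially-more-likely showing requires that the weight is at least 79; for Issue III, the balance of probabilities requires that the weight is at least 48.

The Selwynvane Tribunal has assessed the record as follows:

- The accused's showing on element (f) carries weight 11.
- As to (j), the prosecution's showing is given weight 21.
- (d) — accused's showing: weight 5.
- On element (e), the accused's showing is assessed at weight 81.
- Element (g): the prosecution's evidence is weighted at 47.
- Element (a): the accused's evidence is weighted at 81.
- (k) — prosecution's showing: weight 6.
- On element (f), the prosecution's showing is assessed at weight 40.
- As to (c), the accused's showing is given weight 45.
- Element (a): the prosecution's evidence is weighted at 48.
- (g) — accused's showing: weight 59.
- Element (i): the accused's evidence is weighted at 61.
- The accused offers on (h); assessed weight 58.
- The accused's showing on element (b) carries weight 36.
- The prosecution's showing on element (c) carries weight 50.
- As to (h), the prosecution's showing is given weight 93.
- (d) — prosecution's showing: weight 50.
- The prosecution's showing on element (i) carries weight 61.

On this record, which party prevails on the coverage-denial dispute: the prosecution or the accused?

accused

— Issue I —
At Stage I.1 the prosecution must meet a more-likely-than-not showing (weight is at least 52): on (a) the weight is 48 (the accused's 81 is given no effect), < 52, so (a) does not meet the standard.
  Not every element is met, so the prosecution fails to carry Stage I.1.
The analysis ends at Stage I.1; the accused prevails on this issue.
— Issue II —
Stage II.1 (prosecution, a more-likely-than-not showing, weight is at least 53): (c) 50 (accused's 45 disregarded) < 53 — fails; (d) 50 (accused's 5 disregarded) < 53 — fails.
  The prosecution does not carry Stage II.1.
The analysis ends at Stage II.1; the accused prevails on this issue.
— Issue III —
At Stage III.1 the prosecution must meet the balance of probabilities (weight is at least 48): on (g) the weight is 47 (the accused's 59 is given no effect), which does not reach 48, so (g) does not meet the standard.
  Stage III.1 not carried; the prosecution fails its burden.
The accused prevails on this issue.
Per-issue: Issue I → accused; Issue II → accused; Issue III → accused. The prosecution must prevail on at least one issue; overall, the accused prevails.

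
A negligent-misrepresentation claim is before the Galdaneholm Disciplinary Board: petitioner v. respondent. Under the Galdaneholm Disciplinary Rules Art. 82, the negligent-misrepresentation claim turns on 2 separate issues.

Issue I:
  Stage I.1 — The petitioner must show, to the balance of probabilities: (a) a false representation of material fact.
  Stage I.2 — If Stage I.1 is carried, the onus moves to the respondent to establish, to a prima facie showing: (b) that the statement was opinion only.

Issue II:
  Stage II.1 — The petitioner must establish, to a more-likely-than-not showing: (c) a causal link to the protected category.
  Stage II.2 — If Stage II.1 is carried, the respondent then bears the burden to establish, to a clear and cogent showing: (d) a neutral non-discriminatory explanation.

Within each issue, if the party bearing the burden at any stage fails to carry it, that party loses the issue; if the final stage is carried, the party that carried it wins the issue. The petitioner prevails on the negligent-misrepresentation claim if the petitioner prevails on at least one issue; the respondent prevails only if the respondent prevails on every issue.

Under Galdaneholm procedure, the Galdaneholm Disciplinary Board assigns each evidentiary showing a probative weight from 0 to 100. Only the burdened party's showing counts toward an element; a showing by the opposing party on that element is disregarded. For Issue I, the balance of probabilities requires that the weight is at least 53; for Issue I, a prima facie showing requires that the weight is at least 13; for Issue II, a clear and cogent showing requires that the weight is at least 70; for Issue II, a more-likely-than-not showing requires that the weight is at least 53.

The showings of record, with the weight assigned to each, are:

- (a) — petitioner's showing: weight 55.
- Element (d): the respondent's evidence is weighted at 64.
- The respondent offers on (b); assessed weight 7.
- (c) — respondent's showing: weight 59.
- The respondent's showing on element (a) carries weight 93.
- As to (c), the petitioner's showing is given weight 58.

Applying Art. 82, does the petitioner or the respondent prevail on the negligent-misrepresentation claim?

— Issue I —
Stage I.1 — burden on petitioner; standard: the balance of probabilities (weight is at least 53).
    (a): 55 (respondent's 93 disregarded) ≥ 53 [met]
  Stage I.1 carried; the burden shifts to the respondent.
Stage I.2 — burden on respondent; standard: a prima facie showing (weight is at least 13).
    (b): 7 < 13 [not met]
  Not every element is met, so the respondent fails to carry Stage I.2.
So the petitioner prevails on this issue.
— Issue II —
Stage II.1 — burden on petitioner; standard: a more-likely-than-not showing (weight is at least 53).
    (c): 58 (respondent's 59 disregarded) ≥ 53 [met]
  Stage II.1 carried; the burden shifts to the respondent.
Stage II.2 — burden on respondent; standard: a clear and cogent showing (weight is at least 70).
    (d): 64 < 70 [not met]
  The respondent does not carry Stage II.2.
The petitioner prevails on this issue.
Per-issue: Issue I → petitioner; Issue II → petitioner. The petitioner must prevail on at least one issue; overall, the petitioner prevails.

petitioner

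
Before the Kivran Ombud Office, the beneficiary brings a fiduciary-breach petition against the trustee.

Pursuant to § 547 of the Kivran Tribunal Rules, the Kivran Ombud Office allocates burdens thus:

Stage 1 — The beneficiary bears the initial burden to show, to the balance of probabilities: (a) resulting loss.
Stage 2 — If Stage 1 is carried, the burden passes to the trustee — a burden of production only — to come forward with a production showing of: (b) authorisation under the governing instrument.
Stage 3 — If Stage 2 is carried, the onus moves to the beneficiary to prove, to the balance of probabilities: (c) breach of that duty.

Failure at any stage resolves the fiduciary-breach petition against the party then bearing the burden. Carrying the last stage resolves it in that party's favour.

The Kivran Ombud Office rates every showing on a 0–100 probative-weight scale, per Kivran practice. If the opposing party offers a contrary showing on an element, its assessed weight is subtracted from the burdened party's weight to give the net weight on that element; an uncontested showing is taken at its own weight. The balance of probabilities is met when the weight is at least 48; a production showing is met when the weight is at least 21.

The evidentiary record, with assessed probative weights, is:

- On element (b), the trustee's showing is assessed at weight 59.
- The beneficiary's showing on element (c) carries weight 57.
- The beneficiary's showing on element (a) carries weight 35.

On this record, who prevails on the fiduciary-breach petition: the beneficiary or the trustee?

Stage 1 (beneficiary, the balance of probabilities, weight is at least 48): (a) 35 < 48 — fails.
  The beneficiary does not carry Stage 1.
So the trustee prevails.

trustee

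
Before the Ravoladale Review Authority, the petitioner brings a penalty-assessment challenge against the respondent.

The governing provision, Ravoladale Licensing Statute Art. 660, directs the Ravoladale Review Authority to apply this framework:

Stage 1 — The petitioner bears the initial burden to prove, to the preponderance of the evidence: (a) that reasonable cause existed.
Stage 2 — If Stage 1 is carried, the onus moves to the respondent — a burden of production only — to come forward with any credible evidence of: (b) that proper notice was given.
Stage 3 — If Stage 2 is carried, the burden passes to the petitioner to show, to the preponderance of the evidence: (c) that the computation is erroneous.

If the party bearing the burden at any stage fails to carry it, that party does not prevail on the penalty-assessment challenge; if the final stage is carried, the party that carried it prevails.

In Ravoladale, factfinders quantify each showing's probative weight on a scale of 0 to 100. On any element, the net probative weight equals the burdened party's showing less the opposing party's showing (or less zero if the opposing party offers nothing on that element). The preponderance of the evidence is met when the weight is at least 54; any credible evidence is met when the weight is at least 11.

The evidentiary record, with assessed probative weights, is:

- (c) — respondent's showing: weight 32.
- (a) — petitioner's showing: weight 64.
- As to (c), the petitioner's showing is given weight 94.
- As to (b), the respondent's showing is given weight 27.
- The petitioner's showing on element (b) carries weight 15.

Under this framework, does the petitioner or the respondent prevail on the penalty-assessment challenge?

Stage 1 — burden on petitioner; standard: the preponderance of the evidence (weight is at least 54).
    (a): 64 ≥ 54 [met]
  All elements met. The burden passes to the respondent.
Stage 2 — burden on respondent; standard: any credible evidence (weight is at least 11).
    (b): 27 − 15 = 12 ≥ 11 [met]
  All elements met. The burden passes to the petitioner.
Stage 3 — burden on petitioner; standard: the preponderance of the evidence (weight is at least 54).
    (c): 94 − 32 = 62 ≥ 54 [met]
  The petitioner carries the last stage.
Every stage carried; the petitioner prevails.

petitioner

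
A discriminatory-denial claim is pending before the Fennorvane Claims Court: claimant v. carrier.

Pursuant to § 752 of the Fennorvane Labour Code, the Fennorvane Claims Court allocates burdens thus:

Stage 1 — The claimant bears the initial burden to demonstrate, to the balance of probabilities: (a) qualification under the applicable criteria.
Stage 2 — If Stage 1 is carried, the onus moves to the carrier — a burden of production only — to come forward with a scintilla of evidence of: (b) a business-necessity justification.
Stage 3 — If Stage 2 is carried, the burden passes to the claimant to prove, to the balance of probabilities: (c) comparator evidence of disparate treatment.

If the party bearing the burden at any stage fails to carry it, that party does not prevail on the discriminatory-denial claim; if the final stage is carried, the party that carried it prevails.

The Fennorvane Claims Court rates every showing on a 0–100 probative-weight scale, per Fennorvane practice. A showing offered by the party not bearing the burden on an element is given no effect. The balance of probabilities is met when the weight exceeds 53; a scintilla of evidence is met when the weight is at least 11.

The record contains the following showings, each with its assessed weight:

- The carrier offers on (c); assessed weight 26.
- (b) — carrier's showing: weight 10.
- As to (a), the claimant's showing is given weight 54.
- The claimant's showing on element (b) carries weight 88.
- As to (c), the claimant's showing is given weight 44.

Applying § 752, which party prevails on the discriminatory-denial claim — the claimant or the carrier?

Stage 1 (claimant, the balance of probabilities, weight exceeds 53): (a) 54 > 53 — meets.
  All elements met. The burden passes to the carrier.
Stage 2 (carrier, a scintilla of evidence, weight is at least 11): (b) 10 (claimant's 88 disregarded) < 11 — fails.
  Stage 2 not carried; the carrier fails its burden.
The claimant prevails.

claimant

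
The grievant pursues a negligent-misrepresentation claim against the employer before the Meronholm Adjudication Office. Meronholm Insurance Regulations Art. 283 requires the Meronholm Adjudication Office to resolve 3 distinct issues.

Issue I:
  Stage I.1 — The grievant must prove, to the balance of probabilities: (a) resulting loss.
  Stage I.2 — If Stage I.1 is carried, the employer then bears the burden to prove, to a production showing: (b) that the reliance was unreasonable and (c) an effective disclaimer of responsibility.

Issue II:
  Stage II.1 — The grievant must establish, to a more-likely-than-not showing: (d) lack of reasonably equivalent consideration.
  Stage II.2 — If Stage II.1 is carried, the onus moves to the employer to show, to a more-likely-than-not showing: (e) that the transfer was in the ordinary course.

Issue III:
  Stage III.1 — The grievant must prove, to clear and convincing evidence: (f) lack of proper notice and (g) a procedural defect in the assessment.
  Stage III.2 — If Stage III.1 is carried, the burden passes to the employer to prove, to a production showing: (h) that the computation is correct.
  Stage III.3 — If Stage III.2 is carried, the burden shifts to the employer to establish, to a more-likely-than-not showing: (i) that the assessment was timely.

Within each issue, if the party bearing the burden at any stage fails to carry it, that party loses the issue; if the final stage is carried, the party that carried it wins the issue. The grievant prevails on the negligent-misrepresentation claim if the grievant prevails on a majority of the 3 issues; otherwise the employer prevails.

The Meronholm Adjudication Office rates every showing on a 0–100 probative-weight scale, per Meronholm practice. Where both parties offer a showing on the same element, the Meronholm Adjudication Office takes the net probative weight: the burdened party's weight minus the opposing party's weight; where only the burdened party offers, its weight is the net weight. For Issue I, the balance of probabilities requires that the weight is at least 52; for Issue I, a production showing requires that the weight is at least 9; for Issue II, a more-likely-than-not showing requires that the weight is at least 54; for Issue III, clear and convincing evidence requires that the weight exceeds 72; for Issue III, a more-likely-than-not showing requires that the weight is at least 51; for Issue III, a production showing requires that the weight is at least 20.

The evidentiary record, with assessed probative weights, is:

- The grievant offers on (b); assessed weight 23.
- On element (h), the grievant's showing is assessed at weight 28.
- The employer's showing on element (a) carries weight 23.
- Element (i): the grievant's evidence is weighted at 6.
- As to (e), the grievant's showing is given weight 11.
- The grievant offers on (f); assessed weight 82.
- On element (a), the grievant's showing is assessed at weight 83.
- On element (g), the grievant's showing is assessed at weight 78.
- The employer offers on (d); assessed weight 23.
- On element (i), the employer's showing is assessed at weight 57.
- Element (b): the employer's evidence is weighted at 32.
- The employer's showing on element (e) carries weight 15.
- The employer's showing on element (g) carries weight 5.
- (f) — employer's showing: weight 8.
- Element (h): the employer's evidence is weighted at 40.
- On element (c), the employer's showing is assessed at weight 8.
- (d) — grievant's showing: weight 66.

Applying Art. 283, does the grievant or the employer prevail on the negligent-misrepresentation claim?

grievant

— Issue I —
Stage I.1 — burden on grievant; standard: the balance of probabilities (weight is at least 52).
    (a): 83 − 23 = 60 ≥ 52 [met]
  All elements met. The burden passes to the employer.
Stage I.2 — burden on employer; standard: a production showing (weight is at least 9).
    (b): 32 − 23 = 9 ≥ 9 [met]
    (c): 8 < 9 [not met]
  Stage I.2 not carried; the employer fails its burden.
The grievant prevails on this issue.
— Issue II —
Stage II.1 (grievant, a more-likely-than-not showing, weight is at least 54): (d) net 66−23=43 < 54 — fails.
  The grievant does not carry Stage II.1.
So the employer prevails on this issue.
— Issue III —
Stage III.1 (grievant, clear and convincing evidence, weight exceeds 72): (f) net 82−8=74 > 72 — meets; (g) net 78−5=73 > 72 — meets.
  All elements met. The burden passes to the employer.
Stage III.2 (employer, a production showing, weight is at least 20): (h) net 40−28=12 < 20 — fails.
  Not every element is met, so the employer fails to carry Stage III.2.
The grievant prevails on this issue.
Per-issue: Issue I → grievant; Issue II → employer; Issue III → grievant. The grievant must prevail on a majority of issues; overall, the grievant prevails.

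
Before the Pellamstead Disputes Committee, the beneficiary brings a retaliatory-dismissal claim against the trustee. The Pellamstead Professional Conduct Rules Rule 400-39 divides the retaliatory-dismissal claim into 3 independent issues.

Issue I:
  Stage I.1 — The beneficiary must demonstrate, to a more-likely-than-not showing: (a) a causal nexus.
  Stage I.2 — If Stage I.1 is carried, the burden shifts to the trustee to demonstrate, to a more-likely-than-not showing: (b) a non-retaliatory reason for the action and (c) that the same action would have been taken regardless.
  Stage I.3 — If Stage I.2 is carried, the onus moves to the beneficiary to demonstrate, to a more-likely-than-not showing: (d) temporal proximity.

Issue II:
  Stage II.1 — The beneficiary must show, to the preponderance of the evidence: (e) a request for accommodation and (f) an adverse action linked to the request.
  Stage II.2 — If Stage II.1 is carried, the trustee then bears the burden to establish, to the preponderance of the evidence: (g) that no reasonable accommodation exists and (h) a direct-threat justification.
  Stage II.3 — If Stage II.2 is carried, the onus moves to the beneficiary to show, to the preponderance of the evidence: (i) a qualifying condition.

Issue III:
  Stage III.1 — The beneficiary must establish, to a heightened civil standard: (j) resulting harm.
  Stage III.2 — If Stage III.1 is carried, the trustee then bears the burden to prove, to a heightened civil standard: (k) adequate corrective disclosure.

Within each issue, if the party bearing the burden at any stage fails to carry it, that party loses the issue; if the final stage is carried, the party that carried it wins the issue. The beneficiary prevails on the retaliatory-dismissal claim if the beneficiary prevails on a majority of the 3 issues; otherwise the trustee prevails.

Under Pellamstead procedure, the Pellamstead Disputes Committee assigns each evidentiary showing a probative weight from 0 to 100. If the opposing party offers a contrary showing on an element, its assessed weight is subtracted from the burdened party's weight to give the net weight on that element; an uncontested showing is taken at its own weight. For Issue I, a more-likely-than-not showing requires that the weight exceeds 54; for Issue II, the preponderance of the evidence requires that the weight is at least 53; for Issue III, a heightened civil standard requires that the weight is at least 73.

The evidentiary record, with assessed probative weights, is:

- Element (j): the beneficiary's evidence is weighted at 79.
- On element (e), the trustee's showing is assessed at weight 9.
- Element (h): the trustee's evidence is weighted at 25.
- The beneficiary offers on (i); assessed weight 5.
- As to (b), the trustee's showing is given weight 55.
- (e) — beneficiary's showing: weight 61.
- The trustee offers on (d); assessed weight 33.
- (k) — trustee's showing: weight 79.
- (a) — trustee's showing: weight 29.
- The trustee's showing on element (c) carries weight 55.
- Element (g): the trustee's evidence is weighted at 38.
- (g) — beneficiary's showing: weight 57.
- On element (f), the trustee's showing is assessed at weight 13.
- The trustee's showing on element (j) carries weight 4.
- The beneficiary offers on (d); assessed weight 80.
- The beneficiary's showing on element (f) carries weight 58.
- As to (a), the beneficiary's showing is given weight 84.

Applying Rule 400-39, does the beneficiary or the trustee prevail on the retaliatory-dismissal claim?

trustee

— Issue I —
At Stage I.1 the beneficiary must meet a more-likely-than-not showing (weight exceeds 54): on (a) the weight is 84 less the opposing 29 gives net 55, > 54, so (a) meets the standard.
  Stage I.1 is satisfied; the onus moves to the trustee.
At Stage I.2 the trustee must meet a more-likely-than-not showing (weight exceeds 54): on (b) the weight is 55, which does exceed 54, so (b) meets the standard; on (c) the weight is 55, > 54, so (c) meets the standard.
  All elements met. The burden passes to the beneficiary.
At Stage I.3 the beneficiary must meet a more-likely-than-not showing (weight exceeds 54): on (d) the weight is 80 less the opposing 33 gives net 47, which does not exceed 54, so (d) does not meet the standard.
  Not every element is met, so the beneficiary fails to carry Stage I.3.
The analysis ends at Stage I.3; the trustee prevails on this issue.
— Issue II —
Stage II.1 (beneficiary, the preponderance of the evidence, weight is at least 53): (e) net 61−9=52 < 53 — fails; (f) net 58−13=45 < 53 — fails.
  Stage II.1 not carried; the beneficiary fails its burden.
The analysis ends at Stage II.1; the trustee prevails on this issue.
— Issue III —
Stage III.1 (beneficiary, a heightened civil standard, weight is at least 73): (j) net 79−4=75 ≥ 73 — meets.
  Stage III.1 carried; the burden shifts to the trustee.
Stage III.2 (trustee, a heightened civil standard, weight is at least 73): (k) 79 ≥ 73 — meets.
  Stage III.2 carried; the final stage is satisfied.
Every stage carried; the trustee prevails on this issue.
Per-issue: Issue I → trustee; Issue II → trustee; Issue III → trustee. The beneficiary must prevail on a majority of issues; overall, the trustee prevails.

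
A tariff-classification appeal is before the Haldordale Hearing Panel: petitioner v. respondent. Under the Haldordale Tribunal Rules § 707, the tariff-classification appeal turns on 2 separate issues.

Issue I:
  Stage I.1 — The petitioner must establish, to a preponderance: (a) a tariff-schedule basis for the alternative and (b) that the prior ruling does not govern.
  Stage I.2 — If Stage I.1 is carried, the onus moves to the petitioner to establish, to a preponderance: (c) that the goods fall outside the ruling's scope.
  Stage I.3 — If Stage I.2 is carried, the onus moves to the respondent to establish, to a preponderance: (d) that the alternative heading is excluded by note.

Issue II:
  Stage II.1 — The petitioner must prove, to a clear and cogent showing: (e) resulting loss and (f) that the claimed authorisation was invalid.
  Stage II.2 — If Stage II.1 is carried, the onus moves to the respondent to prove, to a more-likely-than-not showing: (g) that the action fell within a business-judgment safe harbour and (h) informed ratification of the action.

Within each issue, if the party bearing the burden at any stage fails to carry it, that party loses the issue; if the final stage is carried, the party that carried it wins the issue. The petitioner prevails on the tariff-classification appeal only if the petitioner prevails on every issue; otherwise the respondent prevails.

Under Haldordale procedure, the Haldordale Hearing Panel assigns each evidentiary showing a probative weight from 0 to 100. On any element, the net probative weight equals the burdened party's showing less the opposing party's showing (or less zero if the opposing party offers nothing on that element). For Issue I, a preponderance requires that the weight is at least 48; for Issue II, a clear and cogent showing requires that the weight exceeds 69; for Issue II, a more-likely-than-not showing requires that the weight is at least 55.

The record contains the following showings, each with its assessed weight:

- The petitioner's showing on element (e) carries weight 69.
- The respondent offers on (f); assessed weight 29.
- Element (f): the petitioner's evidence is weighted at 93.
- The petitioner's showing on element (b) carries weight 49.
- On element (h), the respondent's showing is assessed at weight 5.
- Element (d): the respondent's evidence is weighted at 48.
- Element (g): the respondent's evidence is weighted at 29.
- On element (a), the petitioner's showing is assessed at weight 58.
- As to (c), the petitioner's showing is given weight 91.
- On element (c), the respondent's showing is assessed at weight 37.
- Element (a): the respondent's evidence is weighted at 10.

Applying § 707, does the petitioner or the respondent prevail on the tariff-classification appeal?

respondent

— Issue I —
At Stage I.1 the petitioner must meet a preponderance (weight is at least 48): on (a) the weight is 58 less the opposing 10 gives net 48, which does reach 48, so (a) meets the standard; on (b) the weight is 49, which does reach 48, so (b) meets the standard.
  All elements met. The petitioner retains the burden for Stage I.2.
At Stage I.2 the petitioner must meet a preponderance (weight is at least 48): on (c) the weight is 91 less the opposing 37 gives net 54, which does reach 48, so (c) meets the standard.
  Stage I.2 is satisfied; the onus moves to the respondent.
At Stage I.3 the respondent must meet a preponderance (weight is at least 48): on (d) the weight is 48, ≥ 48, so (d) meets the standard.
  Stage I.3 carried; the final stage is satisfied.
All stages carried — the respondent prevails on this issue.
— Issue II —
Stage II.1 (petitioner, a clear and cogent showing, weight exceeds 69): (e) 69 ≤ 69 — fails; (f) net 93−29=64 ≤ 69 — fails.
  Stage II.1 not carried; the petitioner fails its burden.
The respondent prevails on this issue.
Per-issue: Issue I → respondent; Issue II → respondent. The petitioner must prevail on every issue; overall, the respondent prevails.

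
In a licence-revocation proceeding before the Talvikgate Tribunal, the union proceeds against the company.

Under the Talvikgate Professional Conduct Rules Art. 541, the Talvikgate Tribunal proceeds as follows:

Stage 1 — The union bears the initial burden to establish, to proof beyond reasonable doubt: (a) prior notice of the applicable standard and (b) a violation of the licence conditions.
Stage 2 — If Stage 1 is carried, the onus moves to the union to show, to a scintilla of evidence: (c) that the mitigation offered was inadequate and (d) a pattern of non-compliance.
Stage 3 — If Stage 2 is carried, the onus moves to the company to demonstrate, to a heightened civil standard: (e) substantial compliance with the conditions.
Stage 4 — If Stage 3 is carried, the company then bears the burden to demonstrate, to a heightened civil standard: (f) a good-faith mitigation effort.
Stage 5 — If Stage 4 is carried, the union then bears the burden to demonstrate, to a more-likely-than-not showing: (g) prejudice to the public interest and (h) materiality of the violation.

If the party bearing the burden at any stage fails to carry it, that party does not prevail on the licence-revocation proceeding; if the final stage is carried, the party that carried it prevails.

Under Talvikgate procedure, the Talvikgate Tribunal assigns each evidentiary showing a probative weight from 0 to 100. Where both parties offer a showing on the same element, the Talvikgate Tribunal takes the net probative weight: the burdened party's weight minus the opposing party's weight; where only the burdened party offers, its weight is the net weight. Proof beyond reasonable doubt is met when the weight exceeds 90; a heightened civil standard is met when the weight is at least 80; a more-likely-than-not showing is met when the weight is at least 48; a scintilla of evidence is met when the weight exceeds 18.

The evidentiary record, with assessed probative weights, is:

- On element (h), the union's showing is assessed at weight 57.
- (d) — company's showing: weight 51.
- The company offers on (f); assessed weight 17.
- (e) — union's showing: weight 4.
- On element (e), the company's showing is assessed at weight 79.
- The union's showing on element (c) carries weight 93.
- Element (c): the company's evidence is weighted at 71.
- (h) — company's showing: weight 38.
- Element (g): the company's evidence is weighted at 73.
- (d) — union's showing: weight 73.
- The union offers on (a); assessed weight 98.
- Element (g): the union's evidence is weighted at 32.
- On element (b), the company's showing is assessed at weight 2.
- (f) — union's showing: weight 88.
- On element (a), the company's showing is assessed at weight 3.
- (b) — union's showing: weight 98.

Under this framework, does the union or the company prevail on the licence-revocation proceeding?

union

Stage 1 — burden on union; standard: proof beyond reasonable doubt (weight exceeds 90).
    (a): 98 − 3 = 95 > 90 [met]
    (b): 98 − 2 = 96 > 90 [met]
  Stage 1 carried; the burden remains with the union.
Stage 2 — burden on union; standard: a scintilla of evidence (weight exceeds 18).
    (c): 93 − 71 = 22 > 18 [met]
    (d): 73 − 51 = 22 > 18 [met]
  Stage 2 is satisfied; the onus moves to the company.
Stage 3 — burden on company; standard: a heightened civil standard (weight is at least 80).
    (e): 79 − 4 = 75 < 80 [not met]
  The company does not carry Stage 3.
The union prevails.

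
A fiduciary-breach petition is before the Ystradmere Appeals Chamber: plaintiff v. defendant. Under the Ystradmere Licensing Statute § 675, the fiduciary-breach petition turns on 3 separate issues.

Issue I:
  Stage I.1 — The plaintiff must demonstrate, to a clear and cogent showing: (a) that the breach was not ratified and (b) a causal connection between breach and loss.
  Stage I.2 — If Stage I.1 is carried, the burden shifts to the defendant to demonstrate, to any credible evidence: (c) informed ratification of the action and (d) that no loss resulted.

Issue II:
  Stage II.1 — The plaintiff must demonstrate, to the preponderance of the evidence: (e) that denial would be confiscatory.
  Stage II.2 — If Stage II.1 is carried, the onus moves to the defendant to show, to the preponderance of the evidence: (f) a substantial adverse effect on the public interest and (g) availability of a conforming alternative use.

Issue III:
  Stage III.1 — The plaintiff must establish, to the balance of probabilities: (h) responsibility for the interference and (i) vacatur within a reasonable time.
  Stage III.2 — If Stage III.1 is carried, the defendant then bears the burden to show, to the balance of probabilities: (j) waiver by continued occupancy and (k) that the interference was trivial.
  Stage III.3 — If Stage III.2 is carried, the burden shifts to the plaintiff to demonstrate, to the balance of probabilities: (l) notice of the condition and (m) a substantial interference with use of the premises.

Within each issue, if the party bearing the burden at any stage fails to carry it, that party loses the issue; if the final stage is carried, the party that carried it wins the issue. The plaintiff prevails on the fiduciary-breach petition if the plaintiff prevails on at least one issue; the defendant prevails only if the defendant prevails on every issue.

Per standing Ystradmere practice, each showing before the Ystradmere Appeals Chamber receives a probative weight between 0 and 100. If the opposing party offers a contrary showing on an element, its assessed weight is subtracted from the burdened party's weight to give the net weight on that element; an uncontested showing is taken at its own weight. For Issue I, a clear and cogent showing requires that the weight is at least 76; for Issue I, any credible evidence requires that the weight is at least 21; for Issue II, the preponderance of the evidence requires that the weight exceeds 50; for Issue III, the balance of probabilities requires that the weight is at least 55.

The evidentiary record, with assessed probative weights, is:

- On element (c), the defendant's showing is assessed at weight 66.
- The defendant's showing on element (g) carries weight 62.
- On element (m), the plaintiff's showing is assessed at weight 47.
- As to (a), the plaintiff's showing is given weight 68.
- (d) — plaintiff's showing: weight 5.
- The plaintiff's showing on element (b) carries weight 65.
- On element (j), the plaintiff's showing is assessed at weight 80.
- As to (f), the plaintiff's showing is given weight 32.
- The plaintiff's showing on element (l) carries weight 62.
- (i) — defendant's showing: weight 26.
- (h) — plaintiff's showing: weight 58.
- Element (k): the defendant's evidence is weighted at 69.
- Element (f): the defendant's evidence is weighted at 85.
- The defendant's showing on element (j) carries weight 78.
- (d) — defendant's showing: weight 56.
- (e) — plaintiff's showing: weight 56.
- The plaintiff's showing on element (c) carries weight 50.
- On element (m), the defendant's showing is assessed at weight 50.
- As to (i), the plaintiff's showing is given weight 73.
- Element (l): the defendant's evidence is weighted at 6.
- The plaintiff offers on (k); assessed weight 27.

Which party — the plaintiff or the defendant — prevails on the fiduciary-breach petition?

— Issue I —
Stage I.1 — burden on plaintiff; standard: a clear and cogent showing (weight is at least 76).
    (a): 68 < 76 [not met]
    (b): 65 < 76 [not met]
  Stage I.1 not carried; the plaintiff fails its burden.
So the defendant prevails on this issue.
— Issue II —
At Stage II.1 the plaintiff must meet the preponderance of the evidence (weight exceeds 50): on (e) the weight is 56, which does exceed 50, so (e) meets the standard.
  Stage II.1 carried; the burden shifts to the defendant.
At Stage II.2 the defendant must meet the preponderance of the evidence (weight exceeds 50): on (f) the weight is 85 less the opposing 32 gives net 53, which does exceed 50, so (f) meets the standard; on (g) the weight is 62, which does exceed 50, so (g) meets the standard.
  All elements met at the final stage.
Every stage carried; the defendant prevails on this issue.
— Issue III —
Stage III.1 (plaintiff, the balance of probabilities, weight is at least 55): (h) 58 ≥ 55 — meets; (i) net 73−26=47 < 55 — fails.
  Stage III.1 not carried; the plaintiff fails its burden.
So the defendant prevails on this issue.
Per-issue: Issue I → defendant; Issue II → defendant; Issue III → defendant. The plaintiff must prevail on at least one issue; overall, the defendant prevails.

defendant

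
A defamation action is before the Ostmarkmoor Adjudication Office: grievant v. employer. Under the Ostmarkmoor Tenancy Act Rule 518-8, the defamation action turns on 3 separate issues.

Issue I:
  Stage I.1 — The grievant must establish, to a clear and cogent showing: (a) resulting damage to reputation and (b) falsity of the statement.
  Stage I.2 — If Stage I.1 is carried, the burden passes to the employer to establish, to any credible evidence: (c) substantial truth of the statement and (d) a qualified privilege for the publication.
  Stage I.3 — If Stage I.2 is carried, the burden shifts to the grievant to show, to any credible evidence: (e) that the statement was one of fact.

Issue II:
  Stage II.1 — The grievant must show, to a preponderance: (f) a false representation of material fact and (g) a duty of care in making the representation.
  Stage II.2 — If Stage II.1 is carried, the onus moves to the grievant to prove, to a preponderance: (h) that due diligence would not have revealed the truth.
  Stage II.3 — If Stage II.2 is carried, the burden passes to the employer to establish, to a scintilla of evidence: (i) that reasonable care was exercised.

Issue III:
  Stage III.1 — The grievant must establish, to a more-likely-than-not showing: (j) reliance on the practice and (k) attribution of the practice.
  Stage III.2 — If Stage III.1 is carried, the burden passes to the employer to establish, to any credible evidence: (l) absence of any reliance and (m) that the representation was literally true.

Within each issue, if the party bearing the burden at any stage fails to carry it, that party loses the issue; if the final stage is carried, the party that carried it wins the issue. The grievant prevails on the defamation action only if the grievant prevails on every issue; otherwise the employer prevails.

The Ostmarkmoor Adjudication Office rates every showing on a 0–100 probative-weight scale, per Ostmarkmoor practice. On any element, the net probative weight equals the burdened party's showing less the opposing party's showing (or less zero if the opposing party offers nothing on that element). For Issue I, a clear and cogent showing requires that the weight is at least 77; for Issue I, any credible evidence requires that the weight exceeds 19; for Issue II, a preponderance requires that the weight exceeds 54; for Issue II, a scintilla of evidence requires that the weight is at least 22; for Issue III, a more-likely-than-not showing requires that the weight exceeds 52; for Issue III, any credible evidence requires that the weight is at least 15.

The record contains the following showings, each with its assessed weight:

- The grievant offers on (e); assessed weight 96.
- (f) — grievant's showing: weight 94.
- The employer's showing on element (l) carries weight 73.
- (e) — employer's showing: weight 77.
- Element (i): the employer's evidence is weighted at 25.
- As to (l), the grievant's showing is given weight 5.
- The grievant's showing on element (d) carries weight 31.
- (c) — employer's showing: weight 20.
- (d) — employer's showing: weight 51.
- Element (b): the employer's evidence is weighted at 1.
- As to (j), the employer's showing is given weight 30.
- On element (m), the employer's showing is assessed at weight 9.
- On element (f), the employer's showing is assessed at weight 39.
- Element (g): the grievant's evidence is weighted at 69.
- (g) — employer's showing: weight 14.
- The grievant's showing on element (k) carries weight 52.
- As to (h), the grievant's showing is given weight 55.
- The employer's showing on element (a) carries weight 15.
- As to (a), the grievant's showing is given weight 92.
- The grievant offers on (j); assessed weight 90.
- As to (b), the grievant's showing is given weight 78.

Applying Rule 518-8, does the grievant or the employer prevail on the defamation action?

— Issue I —
Stage I.1 — burden on grievant; standard: a clear and cogent showing (weight is at least 77).
    (a): 92 − 15 = 77 ≥ 77 [met]
    (b): 78 − 1 = 77 ≥ 77 [met]
  All elements met. The burden passes to the employer.
Stage I.2 — burden on employer; standard: any credible evidence (weight exceeds 19).
    (c): 20 > 19 [met]
    (d): 51 − 31 = 20 > 19 [met]
  The employer carries Stage I.2; the grievant now bears the burden.
Stage I.3 — burden on grievant; standard: any credible evidence (weight exceeds 19).
    (e): 96 − 77 = 19 ≤ 19 [not met]
  Not every element is met, so the grievant fails to carry Stage I.3.
So the employer prevails on this issue.
— Issue II —
At Stage II.1 the grievant must meet a preponderance (weight exceeds 54): on (f) the weight is 94 less the opposing 39 gives net 55, > 54, so (f) meets the standard; on (g) the weight is 69 less the opposing 14 gives net 55, which does exceed 54, so (g) meets the standard.
  Stage II.1 is satisfied; the grievant continues to bear the burden.
At Stage II.2 the grievant must meet a preponderance (weight exceeds 54): on (h) the weight is 55, which does exceed 54, so (h) meets the standard.
  The grievant carries Stage II.2; the employer now bears the burden.
At Stage II.3 the employer must meet a scintilla of evidence (weight is at least 22): on (i) the weight is 25, which does reach 22, so (i) meets the standard.
  All elements met at the final stage.
Every stage carried; the employer prevails on this issue.
— Issue III —
At Stage III.1 the grievant must meet a more-likely-than-not showing (weight exceeds 52): on (j) the weight is 90 less the opposing 30 gives net 60, > 52, so (j) meets the standard; on (k) the weight is 52, ≤ 52, so (k) does not meet the standard.
  The grievant does not carry Stage III.1.
The analysis ends at Stage III.1; the employer prevails on this issue.
Per-issue: Issue I → employer; Issue II → employer; Issue III → employer. The grievant must prevail on every issue; overall, the employer prevails.

employer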